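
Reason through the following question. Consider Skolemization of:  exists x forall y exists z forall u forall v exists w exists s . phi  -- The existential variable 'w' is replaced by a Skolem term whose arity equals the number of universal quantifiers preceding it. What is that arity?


Quantifier prefix: exists x forall y exists z forall u forall v exists w exists s
'w' is existentially quantified at position 6.
Universal variables preceding it: y, u, v
Skolem function arity = 3

3


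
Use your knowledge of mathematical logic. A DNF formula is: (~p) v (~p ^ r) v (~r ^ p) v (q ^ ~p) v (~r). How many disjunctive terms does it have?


A DNF formula is a disjunction of terms (conjunctions).
Terms are separated by v.
Counting the disjuncts: 5 terms.

5


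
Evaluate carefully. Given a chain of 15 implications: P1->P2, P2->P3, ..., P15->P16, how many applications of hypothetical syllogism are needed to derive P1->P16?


With 15 implications in a chain connecting 16 propositions:
P1->P2, P2->P3, ..., P15->P16
Steps needed = (number of implications) - 1 = 15 - 1 = 14

14


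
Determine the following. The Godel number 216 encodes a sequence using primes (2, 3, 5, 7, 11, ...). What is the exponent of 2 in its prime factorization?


Factorize 216 by dividing by 2 repeatedly.
Division steps: 2 divides 216 exactly 3 time(s).
Exponent of 2 = 3

3


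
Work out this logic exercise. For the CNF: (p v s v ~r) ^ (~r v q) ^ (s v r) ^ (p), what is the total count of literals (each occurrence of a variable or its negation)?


Counting literals in each clause:
Clause 1: 3 literal(s)
Clause 2: 2 literal(s)
Clause 3: 2 literal(s)
Clause 4: 1 literal(s)
Total = 8

8


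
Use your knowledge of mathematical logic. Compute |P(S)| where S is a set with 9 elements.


The power set of a set with n elements has 2^n elements.
|P(S)| = 2^9 = 512

512


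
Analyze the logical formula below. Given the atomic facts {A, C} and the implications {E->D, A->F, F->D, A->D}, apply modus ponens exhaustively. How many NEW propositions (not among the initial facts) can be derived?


Initial facts: {A, C}
Apply modus ponens to closure:
  A and A->F  =>  F
  F and F->D  =>  D
Final known: {A, C, D, F}
New propositions: {D, F}
Count = 2

2


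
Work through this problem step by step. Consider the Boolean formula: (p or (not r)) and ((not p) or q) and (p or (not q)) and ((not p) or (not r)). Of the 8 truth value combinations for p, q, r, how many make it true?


Evaluate all 8 assignments for p, q, r:
p=0, q=0, r=0: 1
p=0, q=0, r=1: 0
p=0, q=1, r=0: 0
p=0, q=1, r=1: 0
p=1, q=0, r=0: 0
p=1, q=0, r=1: 0
p=1, q=1, r=0: 1
p=1, q=1, r=1: 0
Satisfying count = 2

2


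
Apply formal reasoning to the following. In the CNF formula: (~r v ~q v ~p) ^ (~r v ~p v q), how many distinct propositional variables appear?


Identify each variable that appears in the formula.
Variables found: p, q, r
Count = 3

3


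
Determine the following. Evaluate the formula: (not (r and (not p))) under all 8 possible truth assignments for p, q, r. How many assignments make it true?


Check all 8 assignments:
p=0, q=0, r=0: 1
p=0, q=0, r=1: 0
p=0, q=1, r=0: 1
p=0, q=1, r=1: 0
p=1, q=0, r=0: 1
p=1, q=0, r=1: 1
p=1, q=1, r=0: 1
p=1, q=1, r=1: 1
Count of True = 6

6


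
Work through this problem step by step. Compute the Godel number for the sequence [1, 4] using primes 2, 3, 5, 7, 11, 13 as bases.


Encode each element as an exponent of the corresponding prime:
  2^1 = 2
  3^4 = 81
Product = 2 * 81 = 162

162


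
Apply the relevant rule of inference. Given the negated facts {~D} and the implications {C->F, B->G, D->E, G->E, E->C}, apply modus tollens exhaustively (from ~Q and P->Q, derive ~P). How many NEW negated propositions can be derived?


Initial negated facts: {~D}
Apply modus tollens to closure:
  (no implication fires)
Final negated: {~D}
New negations: {(none)}
Count = 0

0


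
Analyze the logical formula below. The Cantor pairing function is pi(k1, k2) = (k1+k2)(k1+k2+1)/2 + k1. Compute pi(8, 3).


k1 + k2 = 11
(k1+k2)(k1+k2+1)/2 = 11 * 12 / 2 = 66
pi = 66 + 8 = 74

74


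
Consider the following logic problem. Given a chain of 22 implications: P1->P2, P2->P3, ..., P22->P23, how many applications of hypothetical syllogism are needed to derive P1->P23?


With 22 implications in a chain connecting 23 propositions:
P1->P2, P2->P3, ..., P22->P23
Steps needed = (number of implications) - 1 = 22 - 1 = 21

21


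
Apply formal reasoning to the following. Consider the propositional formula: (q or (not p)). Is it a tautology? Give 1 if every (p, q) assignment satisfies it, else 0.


Check all 4 assignments:
p=0, q=0: 1
p=0, q=1: 1
p=1, q=0: 0
p=1, q=1: 1
Satisfying count = 3/4.
Tautology iff count = 4: no.

0


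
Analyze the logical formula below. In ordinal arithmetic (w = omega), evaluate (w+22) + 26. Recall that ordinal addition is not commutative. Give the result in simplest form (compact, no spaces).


Compute (w+22) + 26.
Ordinal + is associative but NOT commutative; for finite n>0, n + w = w but w + n stays w+n.
By associativity: (w+22) + 26 = w + (22+26) = w+48.
Result = w+48

w+48


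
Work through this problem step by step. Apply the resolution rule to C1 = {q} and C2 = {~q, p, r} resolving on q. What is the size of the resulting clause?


Remove q from C1 and ~q from C2.
C1 remainder: {}
C2 remainder: {p, r}
Union (resolvent): {p, r}
Resolvent has 2 literal(s).

2


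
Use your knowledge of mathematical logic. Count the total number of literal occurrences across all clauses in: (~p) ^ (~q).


Counting literals in each clause:
Clause 1: 1 literal(s)
Clause 2: 1 literal(s)
Total = 2

2


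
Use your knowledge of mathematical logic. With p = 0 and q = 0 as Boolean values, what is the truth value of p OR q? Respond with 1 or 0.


p = 0, q = 0
Operation: p OR q
Evaluate: 0 OR 0 = 0

0


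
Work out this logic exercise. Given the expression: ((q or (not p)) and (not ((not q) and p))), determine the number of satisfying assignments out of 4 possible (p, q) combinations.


Check all 4 assignments:
p=0, q=0: 1
p=0, q=1: 1
p=1, q=0: 0
p=1, q=1: 1
Count of True = 3

3


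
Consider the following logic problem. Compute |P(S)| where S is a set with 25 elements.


The power set of a set with n elements has 2^n elements.
|P(S)| = 2^25 = 33554432

33554432


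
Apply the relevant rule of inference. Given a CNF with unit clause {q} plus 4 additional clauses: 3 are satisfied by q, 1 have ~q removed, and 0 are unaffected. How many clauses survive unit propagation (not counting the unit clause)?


Satisfied (removed): 3
Shortened (remain): 1
Unchanged (remain): 0
Remaining = 1 + 0 = 1

1


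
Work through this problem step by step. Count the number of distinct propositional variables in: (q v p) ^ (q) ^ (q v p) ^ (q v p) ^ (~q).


Identify each variable that appears in the formula.
Variables found: p, q
Count = 2

2


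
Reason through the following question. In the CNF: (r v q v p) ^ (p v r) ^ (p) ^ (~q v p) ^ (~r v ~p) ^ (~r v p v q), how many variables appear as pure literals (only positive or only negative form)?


Check each variable for pure literal status:
p: mixed (not pure)
q: mixed (not pure)
r: mixed (not pure)
Pure literal count = 0

0


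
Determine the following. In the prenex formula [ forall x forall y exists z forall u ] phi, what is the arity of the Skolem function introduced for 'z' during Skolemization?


Quantifier prefix: forall x forall y exists z forall u
'z' is existentially quantified at position 3.
Universal variables preceding it: x, y
Skolem function arity = 2

2


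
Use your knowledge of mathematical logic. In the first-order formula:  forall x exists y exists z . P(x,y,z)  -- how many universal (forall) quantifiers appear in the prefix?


Quantifier prefix: forall x exists y exists z
Mark each quantifier type:
  U E E
Universal count = 1, Existential count = 2
Asked for universal (forall) quantifiers: 1

1


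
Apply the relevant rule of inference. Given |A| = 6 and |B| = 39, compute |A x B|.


The Cartesian product A x B contains all ordered pairs (a, b).
|A x B| = |A| * |B| = 6 * 39 = 234

234


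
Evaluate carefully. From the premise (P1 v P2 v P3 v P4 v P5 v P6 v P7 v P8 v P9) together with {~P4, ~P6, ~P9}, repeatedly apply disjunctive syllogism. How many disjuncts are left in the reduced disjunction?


Original disjuncts (9): P1, P2, P3, P4, P5, P6, P7, P8, P9
Negated (eliminate): ~P4, ~P6, ~P9
Remaining disjuncts: P1, P2, P3, P5, P7, P8
Count = 9 - 3 = 6

6


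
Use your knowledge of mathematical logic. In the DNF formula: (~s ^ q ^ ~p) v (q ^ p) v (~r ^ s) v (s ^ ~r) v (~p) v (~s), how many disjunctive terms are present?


A DNF formula is a disjunction of terms (conjunctions).
Terms are separated by v.
Counting the disjuncts: 6 terms.

6


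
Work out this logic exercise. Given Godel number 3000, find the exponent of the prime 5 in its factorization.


Factorize 3000 by dividing by 5 repeatedly.
Division steps: 5 divides 3000 exactly 3 time(s).
Exponent of 5 = 3

3


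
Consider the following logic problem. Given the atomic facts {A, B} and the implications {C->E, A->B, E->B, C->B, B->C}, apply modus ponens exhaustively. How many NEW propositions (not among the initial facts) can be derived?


Initial facts: {A, B}
Apply modus ponens to closure:
  B and B->C  =>  C
  C and C->E  =>  E
Final known: {A, B, C, E}
New propositions: {C, E}
Count = 2

2


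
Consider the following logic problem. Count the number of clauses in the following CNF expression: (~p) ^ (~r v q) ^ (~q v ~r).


A CNF formula is a conjunction of clauses.
Clauses are separated by ^.
Counting the conjuncts: 3 clauses.

3


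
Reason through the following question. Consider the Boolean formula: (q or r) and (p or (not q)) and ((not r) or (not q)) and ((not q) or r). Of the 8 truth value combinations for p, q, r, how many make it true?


Evaluate all 8 assignments for p, q, r:
p=0, q=0, r=0: 0
p=0, q=0, r=1: 1
p=0, q=1, r=0: 0
p=0, q=1, r=1: 0
p=1, q=0, r=0: 0
p=1, q=0, r=1: 1
p=1, q=1, r=0: 0
p=1, q=1, r=1: 0
Satisfying count = 2

2


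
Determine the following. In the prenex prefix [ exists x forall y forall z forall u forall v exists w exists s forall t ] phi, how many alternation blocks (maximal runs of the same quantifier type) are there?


Quantifier-type sequence: E A A A A E E A  (A=forall, E=exists)
Group into maximal same-type runs:
  Ex1 | Ax4 | Ex2 | Ax1
Number of blocks = 4

4


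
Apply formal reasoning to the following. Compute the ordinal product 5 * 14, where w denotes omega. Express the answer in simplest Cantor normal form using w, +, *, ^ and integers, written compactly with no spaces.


Compute 5 * 14.
Ordinal * is associative and left-distributive over +, but NOT commutative; for finite n>1, n*w = w but w*n stays w*n.
Both finite; ordinal * agrees with natural *: 5 * 14 = 70.
Result = 70

70


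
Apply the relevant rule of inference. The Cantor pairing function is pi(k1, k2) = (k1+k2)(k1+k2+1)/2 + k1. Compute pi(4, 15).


k1 + k2 = 19
(k1+k2)(k1+k2+1)/2 = 19 * 20 / 2 = 190
pi = 190 + 4 = 194

194


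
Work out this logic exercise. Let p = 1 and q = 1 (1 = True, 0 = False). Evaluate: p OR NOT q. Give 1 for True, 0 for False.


p = 1, q = 1
Operation: p OR NOT q
Evaluate: 1 OR NOT 1 = 1

1


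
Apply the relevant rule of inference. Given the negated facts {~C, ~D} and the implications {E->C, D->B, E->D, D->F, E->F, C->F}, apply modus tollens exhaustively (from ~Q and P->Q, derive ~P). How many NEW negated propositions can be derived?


Initial negated facts: {~C, ~D}
Apply modus tollens to closure:
  ~C and E->C  =>  ~E
Final negated: {~C, ~D, ~E}
New negations: {~E}
Count = 1

1


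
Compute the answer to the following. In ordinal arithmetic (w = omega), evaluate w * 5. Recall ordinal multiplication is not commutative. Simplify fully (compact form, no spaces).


Compute w * 5.
Ordinal * is associative and left-distributive over +, but NOT commutative; for finite n>1, n*w = w but w*n stays w*n.
w * 5 means 5 copies of w concatenated: w*5.
Result = w*5

w*5


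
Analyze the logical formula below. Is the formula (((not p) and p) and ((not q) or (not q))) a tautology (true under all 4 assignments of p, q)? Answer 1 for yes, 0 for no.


Check all 4 assignments:
p=0, q=0: 0
p=0, q=1: 0
p=1, q=0: 0
p=1, q=1: 0
Satisfying count = 0/4.
Tautology iff count = 4: no.

0


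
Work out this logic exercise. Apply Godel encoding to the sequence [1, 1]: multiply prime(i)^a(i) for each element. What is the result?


Encode each element as an exponent of the corresponding prime:
  2^1 = 2
  3^1 = 3
Product = 2 * 3 = 6

6


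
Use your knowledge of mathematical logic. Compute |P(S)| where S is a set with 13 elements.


The power set of a set with n elements has 2^n elements.
|P(S)| = 2^13 = 8192

8192


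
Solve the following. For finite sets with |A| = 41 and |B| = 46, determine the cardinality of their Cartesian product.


The Cartesian product A x B contains all ordered pairs (a, b).
|A x B| = |A| * |B| = 41 * 46 = 1886

1886


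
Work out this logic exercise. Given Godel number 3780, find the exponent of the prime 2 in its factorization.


Factorize 3780 by dividing by 2 repeatedly.
Division steps: 2 divides 3780 exactly 2 time(s).
Exponent of 2 = 2

2


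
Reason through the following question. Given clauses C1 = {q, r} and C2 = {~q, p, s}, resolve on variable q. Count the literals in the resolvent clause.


Remove q from C1 and ~q from C2.
C1 remainder: {r}
C2 remainder: {p, s}
Union (resolvent): {p, r, s}
Resolvent has 3 literal(s).

3


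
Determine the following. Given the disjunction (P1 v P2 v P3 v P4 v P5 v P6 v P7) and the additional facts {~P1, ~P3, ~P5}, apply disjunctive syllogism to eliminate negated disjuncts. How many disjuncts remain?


Original disjuncts (7): P1, P2, P3, P4, P5, P6, P7
Negated (eliminate): ~P1, ~P3, ~P5
Remaining disjuncts: P2, P4, P6, P7
Count = 7 - 3 = 4

4


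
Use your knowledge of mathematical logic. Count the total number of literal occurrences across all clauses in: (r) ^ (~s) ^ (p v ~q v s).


Counting literals in each clause:
Clause 1: 1 literal(s)
Clause 2: 1 literal(s)
Clause 3: 3 literal(s)
Total = 5

5


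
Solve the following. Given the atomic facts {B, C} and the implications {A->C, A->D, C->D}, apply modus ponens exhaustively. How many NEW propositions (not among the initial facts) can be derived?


Initial facts: {B, C}
Apply modus ponens to closure:
  C and C->D  =>  D
Final known: {B, C, D}
New propositions: {D}
Count = 1

1


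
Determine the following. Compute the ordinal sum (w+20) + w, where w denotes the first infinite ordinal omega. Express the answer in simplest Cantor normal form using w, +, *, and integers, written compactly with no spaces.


Compute (w+20) + w.
Ordinal + is associative but NOT commutative; for finite n>0, n + w = w but w + n stays w+n.
(w+20) + w = w + (20+w) = w + w = w*2 (the finite tail 20 is absorbed by the right w).
Result = w*2

w*2


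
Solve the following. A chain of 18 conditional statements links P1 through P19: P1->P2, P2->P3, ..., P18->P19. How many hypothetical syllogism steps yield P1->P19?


With 18 implications in a chain connecting 19 propositions:
P1->P2, P2->P3, ..., P18->P19
Steps needed = (number of implications) - 1 = 18 - 1 = 17

17


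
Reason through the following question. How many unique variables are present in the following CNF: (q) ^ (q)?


Identify each variable that appears in the formula.
Variables found: q
Count = 1

1


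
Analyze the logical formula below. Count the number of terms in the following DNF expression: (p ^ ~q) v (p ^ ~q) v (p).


A DNF formula is a disjunction of terms (conjunctions).
Terms are separated by v.
Counting the disjuncts: 3 terms.

3


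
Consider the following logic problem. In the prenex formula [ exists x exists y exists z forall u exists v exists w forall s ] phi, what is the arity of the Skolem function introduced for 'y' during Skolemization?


Quantifier prefix: exists x exists y exists z forall u exists v exists w forall s
'y' is existentially quantified at position 2.
No universal quantifiers precede it.
Skolem function arity = 0 (a Skolem constant)

0


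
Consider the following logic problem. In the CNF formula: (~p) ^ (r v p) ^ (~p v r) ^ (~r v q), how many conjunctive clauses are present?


A CNF formula is a conjunction of clauses.
Clauses are separated by ^.
Counting the conjuncts: 4 clauses.

4


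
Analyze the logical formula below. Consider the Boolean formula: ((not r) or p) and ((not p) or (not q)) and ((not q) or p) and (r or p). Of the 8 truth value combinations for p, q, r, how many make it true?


Evaluate all 8 assignments for p, q, r:
p=0, q=0, r=0: 0
p=0, q=0, r=1: 0
p=0, q=1, r=0: 0
p=0, q=1, r=1: 0
p=1, q=0, r=0: 1
p=1, q=0, r=1: 1
p=1, q=1, r=0: 0
p=1, q=1, r=1: 0
Satisfying count = 2

2


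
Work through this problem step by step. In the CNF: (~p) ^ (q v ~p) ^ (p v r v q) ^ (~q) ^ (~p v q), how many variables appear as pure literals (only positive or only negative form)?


Check each variable for pure literal status:
p: mixed (not pure)
q: mixed (not pure)
r: pure positive
Pure literal count = 1

1


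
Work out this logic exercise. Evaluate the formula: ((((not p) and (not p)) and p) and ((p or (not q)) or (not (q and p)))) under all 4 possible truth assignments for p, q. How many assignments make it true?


Check all 4 assignments:
p=0, q=0: 0
p=0, q=1: 0
p=1, q=0: 0
p=1, q=1: 0
Count of True = 0

0


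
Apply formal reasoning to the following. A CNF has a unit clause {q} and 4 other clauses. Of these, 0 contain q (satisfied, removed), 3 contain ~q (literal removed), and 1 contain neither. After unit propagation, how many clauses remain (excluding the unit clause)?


Satisfied (removed): 0
Shortened (remain): 3
Unchanged (remain): 1
Remaining = 3 + 1 = 4

4


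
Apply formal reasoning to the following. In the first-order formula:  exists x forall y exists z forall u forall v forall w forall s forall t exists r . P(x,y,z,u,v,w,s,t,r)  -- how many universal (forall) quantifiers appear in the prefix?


Quantifier prefix: exists x forall y exists z forall u forall v forall w forall s forall t exists r
Mark each quantifier type:
  E U E U U U U U E
Universal count = 6, Existential count = 3
Asked for universal (forall) quantifiers: 6

6


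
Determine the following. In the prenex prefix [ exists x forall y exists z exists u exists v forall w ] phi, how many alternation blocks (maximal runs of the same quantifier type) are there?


Quantifier-type sequence: E A E E E A  (A=forall, E=exists)
Group into maximal same-type runs:
  Ex1 | Ax1 | Ex3 | Ax1
Number of blocks = 4

4


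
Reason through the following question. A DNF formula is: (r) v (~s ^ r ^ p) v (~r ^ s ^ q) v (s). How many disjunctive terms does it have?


A DNF formula is a disjunction of terms (conjunctions).
Terms are separated by v.
Counting the disjuncts: 4 terms.

4


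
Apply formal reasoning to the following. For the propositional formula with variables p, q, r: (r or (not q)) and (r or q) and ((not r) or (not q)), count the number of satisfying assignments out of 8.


Evaluate all 8 assignments for p, q, r:
p=0, q=0, r=0: 0
p=0, q=0, r=1: 1
p=0, q=1, r=0: 0
p=0, q=1, r=1: 0
p=1, q=0, r=0: 0
p=1, q=0, r=1: 1
p=1, q=1, r=0: 0
p=1, q=1, r=1: 0
Satisfying count = 2

2


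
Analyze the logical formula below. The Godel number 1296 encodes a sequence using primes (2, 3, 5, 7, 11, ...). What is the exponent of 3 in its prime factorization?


Factorize 1296 by dividing by 3 repeatedly.
Division steps: 3 divides 1296 exactly 4 time(s).
Exponent of 3 = 4

4


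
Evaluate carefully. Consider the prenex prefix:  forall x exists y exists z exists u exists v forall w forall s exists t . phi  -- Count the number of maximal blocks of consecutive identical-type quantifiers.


Quantifier-type sequence: A E E E E A A E  (A=forall, E=exists)
Group into maximal same-type runs:
  Ax1 | Ex4 | Ax2 | Ex1
Number of blocks = 4

4


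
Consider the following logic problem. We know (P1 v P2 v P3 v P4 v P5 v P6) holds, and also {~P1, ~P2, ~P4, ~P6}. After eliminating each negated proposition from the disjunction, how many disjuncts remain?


Original disjuncts (6): P1, P2, P3, P4, P5, P6
Negated (eliminate): ~P1, ~P2, ~P4, ~P6
Remaining disjuncts: P3, P5
Count = 6 - 4 = 2

2


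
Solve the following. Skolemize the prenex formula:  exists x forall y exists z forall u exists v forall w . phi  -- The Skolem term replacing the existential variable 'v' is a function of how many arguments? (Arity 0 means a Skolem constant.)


Quantifier prefix: exists x forall y exists z forall u exists v forall w
'v' is existentially quantified at position 5.
Universal variables preceding it: y, u
Skolem function arity = 2

2


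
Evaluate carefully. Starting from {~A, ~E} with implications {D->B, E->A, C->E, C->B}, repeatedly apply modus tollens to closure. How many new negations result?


Initial negated facts: {~A, ~E}
Apply modus tollens to closure:
  ~E and C->E  =>  ~C
Final negated: {~A, ~C, ~E}
New negations: {~C}
Count = 1

1


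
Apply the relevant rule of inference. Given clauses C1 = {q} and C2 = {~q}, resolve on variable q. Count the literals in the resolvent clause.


Remove q from C1 and ~q from C2.
C1 remainder: {}
C2 remainder: {}
Union (resolvent): {} (empty clause)
Resolvent has 0 literal(s).

0


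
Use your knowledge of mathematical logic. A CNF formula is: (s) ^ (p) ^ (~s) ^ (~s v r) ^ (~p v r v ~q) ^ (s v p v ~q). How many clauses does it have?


A CNF formula is a conjunction of clauses.
Clauses are separated by ^.
Counting the conjuncts: 6 clauses.

6


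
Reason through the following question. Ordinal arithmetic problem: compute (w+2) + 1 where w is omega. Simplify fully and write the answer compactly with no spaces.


Compute (w+2) + 1.
Ordinal + is associative but NOT commutative; for finite n>0, n + w = w but w + n stays w+n.
By associativity: (w+2) + 1 = w + (2+1) = w+3.
Result = w+3

w+3


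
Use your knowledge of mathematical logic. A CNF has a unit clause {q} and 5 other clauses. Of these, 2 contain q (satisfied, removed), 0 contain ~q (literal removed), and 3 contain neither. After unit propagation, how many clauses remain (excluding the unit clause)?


Satisfied (removed): 2
Shortened (remain): 0
Unchanged (remain): 3
Remaining = 0 + 3 = 3

3


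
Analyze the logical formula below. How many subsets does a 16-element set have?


The power set of a set with n elements has 2^n elements.
|P(S)| = 2^16 = 65536

65536


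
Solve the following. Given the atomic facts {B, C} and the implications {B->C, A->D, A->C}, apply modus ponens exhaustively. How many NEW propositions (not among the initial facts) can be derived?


Initial facts: {B, C}
Apply modus ponens to closure:
  (no implication fires)
Final known: {B, C}
New propositions: {(none)}
Count = 0

0


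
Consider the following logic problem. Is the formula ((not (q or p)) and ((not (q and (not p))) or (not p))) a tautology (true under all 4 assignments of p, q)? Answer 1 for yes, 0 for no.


Check all 4 assignments:
p=0, q=0: 1
p=0, q=1: 0
p=1, q=0: 0
p=1, q=1: 0
Satisfying count = 1/4.
Tautology iff count = 4: no.

0


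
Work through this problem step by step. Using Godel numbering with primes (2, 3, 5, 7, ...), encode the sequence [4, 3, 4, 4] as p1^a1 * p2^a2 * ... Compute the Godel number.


Encode each element as an exponent of the corresponding prime:
  2^4 = 16
  3^3 = 27
  5^4 = 625
  7^4 = 2401
Product = 16 * 27 * 625 * 2401 = 648270000

648270000


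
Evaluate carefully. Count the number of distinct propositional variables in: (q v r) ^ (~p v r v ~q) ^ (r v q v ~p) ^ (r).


Identify each variable that appears in the formula.
Variables found: p, q, r
Count = 3

3


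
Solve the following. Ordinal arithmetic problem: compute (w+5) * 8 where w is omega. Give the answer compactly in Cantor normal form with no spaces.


Compute (w+5) * 8.
Ordinal * is associative and left-distributive over +, but NOT commutative; for finite n>1, n*w = w but w*n stays w*n.
(w+5) * 8 = (w+5) repeated 8 times. Each intermediate +5 is absorbed by the following w; only the last survives: w*8+5.
Result = w*8+5

w*8+5


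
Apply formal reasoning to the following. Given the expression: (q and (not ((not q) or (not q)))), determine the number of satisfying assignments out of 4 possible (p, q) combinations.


Check all 4 assignments:
p=0, q=0: 0
p=0, q=1: 1
p=1, q=0: 0
p=1, q=1: 1
Count of True = 2

2


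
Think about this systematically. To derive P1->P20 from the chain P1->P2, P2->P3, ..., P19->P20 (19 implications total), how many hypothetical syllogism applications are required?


With 19 implications in a chain connecting 20 propositions:
P1->P2, P2->P3, ..., P19->P20
Steps needed = (number of implications) - 1 = 19 - 1 = 18

18


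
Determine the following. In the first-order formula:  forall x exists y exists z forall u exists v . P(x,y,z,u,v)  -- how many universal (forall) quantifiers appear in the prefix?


Quantifier prefix: forall x exists y exists z forall u exists v
Mark each quantifier type:
  U E E U E
Universal count = 2, Existential count = 3
Asked for universal (forall) quantifiers: 2

2


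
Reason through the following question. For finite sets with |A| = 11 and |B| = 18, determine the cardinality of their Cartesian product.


The Cartesian product A x B contains all ordered pairs (a, b).
|A x B| = |A| * |B| = 11 * 18 = 198

198


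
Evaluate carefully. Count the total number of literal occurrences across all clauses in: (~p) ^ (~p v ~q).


Counting literals in each clause:
Clause 1: 1 literal(s)
Clause 2: 2 literal(s)
Total = 3

3


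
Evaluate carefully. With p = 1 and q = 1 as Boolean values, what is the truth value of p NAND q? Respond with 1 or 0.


p = 1, q = 1
Operation: p NAND q
Evaluate: 1 NAND 1 = 0

0


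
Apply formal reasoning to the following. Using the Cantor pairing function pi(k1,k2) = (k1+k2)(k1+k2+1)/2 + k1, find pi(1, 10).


k1 + k2 = 11
(k1+k2)(k1+k2+1)/2 = 11 * 12 / 2 = 66
pi = 66 + 1 = 67

67


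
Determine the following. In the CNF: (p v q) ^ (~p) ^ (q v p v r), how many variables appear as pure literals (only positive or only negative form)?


Check each variable for pure literal status:
p: mixed (not pure)
q: pure positive
r: pure positive
Pure literal count = 2

2


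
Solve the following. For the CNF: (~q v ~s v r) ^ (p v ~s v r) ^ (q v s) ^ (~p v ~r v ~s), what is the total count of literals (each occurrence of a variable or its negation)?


Counting literals in each clause:
Clause 1: 3 literal(s)
Clause 2: 3 literal(s)
Clause 3: 2 literal(s)
Clause 4: 3 literal(s)
Total = 11

11


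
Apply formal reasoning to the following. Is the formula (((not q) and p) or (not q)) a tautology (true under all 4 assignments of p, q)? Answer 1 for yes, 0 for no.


Check all 4 assignments:
p=0, q=0: 1
p=0, q=1: 0
p=1, q=0: 1
p=1, q=1: 0
Satisfying count = 2/4.
Tautology iff count = 4: no.

0


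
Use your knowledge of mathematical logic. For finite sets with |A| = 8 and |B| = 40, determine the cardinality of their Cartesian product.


The Cartesian product A x B contains all ordered pairs (a, b).
|A x B| = |A| * |B| = 8 * 40 = 320

320


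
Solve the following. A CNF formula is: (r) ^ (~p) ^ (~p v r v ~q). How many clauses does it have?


A CNF formula is a conjunction of clauses.
Clauses are separated by ^.
Counting the conjuncts: 3 clauses.

3


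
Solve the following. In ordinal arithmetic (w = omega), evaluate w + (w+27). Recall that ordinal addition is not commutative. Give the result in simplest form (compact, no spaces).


Compute w + (w+27).
Ordinal + is associative but NOT commutative; for finite n>0, n + w = w but w + n stays w+n.
w + (w+27) = (w+w) + 27 = w*2+27.
Result = w*2+27

w*2+27


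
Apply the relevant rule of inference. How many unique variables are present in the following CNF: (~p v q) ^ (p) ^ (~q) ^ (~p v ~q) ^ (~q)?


Identify each variable that appears in the formula.
Variables found: p, q
Count = 2

2


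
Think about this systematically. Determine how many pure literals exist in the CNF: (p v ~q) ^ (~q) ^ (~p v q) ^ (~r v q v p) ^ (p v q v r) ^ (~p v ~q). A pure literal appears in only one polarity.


Check each variable for pure literal status:
p: mixed (not pure)
q: mixed (not pure)
r: mixed (not pure)
Pure literal count = 0

0


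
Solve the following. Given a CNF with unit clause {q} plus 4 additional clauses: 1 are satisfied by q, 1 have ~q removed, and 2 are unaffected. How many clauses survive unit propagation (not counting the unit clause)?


Satisfied (removed): 1
Shortened (remain): 1
Unchanged (remain): 2
Remaining = 1 + 2 = 3

3


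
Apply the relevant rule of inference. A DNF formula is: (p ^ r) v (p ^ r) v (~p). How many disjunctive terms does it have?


A DNF formula is a disjunction of terms (conjunctions).
Terms are separated by v.
Counting the disjuncts: 3 terms.

3


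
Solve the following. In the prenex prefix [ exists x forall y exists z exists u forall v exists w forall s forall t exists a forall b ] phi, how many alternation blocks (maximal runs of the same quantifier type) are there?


Quantifier-type sequence: E A E E A E A A E A  (A=forall, E=exists)
Group into maximal same-type runs:
  Ex1 | Ax1 | Ex2 | Ax1 | Ex1 | Ax2 | Ex1 | Ax1
Number of blocks = 8

8


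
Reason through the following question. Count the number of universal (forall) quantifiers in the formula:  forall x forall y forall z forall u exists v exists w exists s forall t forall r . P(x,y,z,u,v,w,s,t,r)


Quantifier prefix: forall x forall y forall z forall u exists v exists w exists s forall t forall r
Mark each quantifier type:
  U U U U E E E U U
Universal count = 6, Existential count = 3
Asked for universal (forall) quantifiers: 6

6


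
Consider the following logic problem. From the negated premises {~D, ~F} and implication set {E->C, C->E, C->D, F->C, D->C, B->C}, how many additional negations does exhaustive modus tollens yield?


Initial negated facts: {~D, ~F}
Apply modus tollens to closure:
  ~D and C->D  =>  ~C
  ~C and B->C  =>  ~B
  ~C and E->C  =>  ~E
Final negated: {~B, ~C, ~D, ~E, ~F}
New negations: {~B, ~C, ~E}
Count = 3

3


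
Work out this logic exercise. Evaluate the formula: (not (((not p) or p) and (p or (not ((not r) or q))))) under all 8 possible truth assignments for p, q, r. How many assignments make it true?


Check all 8 assignments:
p=0, q=0, r=0: 1
p=0, q=0, r=1: 0
p=0, q=1, r=0: 1
p=0, q=1, r=1: 1
p=1, q=0, r=0: 0
p=1, q=0, r=1: 0
p=1, q=1, r=0: 0
p=1, q=1, r=1: 0
Count of True = 3

3


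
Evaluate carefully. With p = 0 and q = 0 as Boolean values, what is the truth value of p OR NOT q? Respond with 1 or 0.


p = 0, q = 0
Operation: p OR NOT q
Evaluate: 0 OR NOT 0 = 1

1


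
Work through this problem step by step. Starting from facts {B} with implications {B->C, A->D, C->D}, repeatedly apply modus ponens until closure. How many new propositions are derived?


Initial facts: {B}
Apply modus ponens to closure:
  B and B->C  =>  C
  C and C->D  =>  D
Final known: {B, C, D}
New propositions: {C, D}
Count = 2

2


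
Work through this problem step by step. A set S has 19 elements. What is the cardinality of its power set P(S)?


The power set of a set with n elements has 2^n elements.
|P(S)| = 2^19 = 524288

524288


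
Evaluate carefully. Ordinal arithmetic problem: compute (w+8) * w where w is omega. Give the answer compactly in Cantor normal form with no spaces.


Compute (w+8) * w.
Ordinal * is associative and left-distributive over +, but NOT commutative; for finite n>1, n*w = w but w*n stays w*n.
(w+8) * w = sup{(w+8)*k : k<w} = sup{w*k+8} = w^2 (the +8 tail is absorbed in the limit).
Result = w^2

w^2


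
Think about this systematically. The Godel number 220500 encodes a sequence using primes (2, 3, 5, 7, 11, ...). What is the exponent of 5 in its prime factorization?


Factorize 220500 by dividing by 5 repeatedly.
Division steps: 5 divides 220500 exactly 3 time(s).
Exponent of 5 = 3

3


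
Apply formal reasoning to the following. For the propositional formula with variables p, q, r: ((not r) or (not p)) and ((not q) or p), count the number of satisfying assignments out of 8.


Evaluate all 8 assignments for p, q, r:
p=0, q=0, r=0: 1
p=0, q=0, r=1: 1
p=0, q=1, r=0: 0
p=0, q=1, r=1: 0
p=1, q=0, r=0: 1
p=1, q=0, r=1: 0
p=1, q=1, r=0: 1
p=1, q=1, r=1: 0
Satisfying count = 4

4


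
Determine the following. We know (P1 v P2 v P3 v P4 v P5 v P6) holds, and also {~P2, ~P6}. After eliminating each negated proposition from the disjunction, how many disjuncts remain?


Original disjuncts (6): P1, P2, P3, P4, P5, P6
Negated (eliminate): ~P2, ~P6
Remaining disjuncts: P1, P3, P4, P5
Count = 6 - 2 = 4

4


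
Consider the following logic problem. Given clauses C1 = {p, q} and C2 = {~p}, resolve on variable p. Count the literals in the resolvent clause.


Remove p from C1 and ~p from C2.
C1 remainder: {q}
C2 remainder: {}
Union (resolvent): {q}
Resolvent has 1 literal(s).

1


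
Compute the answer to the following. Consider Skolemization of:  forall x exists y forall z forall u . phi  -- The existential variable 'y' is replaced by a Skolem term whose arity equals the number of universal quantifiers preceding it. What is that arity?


Quantifier prefix: forall x exists y forall z forall u
'y' is existentially quantified at position 2.
Universal variables preceding it: x
Skolem function arity = 1

1


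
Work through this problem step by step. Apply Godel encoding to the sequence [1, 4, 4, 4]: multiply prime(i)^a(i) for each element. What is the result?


Encode each element as an exponent of the corresponding prime:
  2^1 = 2
  3^4 = 81
  5^4 = 625
  7^4 = 2401
Product = 2 * 81 * 625 * 2401 = 243101250

243101250


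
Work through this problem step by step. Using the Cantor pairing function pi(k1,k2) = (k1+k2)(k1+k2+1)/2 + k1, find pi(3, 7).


k1 + k2 = 10
(k1+k2)(k1+k2+1)/2 = 10 * 11 / 2 = 55
pi = 55 + 3 = 58

58


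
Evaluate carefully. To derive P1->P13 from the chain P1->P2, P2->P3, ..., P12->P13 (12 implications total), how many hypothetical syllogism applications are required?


With 12 implications in a chain connecting 13 propositions:
P1->P2, P2->P3, ..., P12->P13
Steps needed = (number of implications) - 1 = 12 - 1 = 11

11


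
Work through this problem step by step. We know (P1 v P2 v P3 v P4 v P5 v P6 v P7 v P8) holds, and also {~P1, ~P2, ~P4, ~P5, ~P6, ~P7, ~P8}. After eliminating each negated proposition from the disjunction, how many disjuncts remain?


Original disjuncts (8): P1, P2, P3, P4, P5, P6, P7, P8
Negated (eliminate): ~P1, ~P2, ~P4, ~P5, ~P6, ~P7, ~P8
Remaining disjuncts: P3
Count = 8 - 7 = 1

1


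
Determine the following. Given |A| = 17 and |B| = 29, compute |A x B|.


The Cartesian product A x B contains all ordered pairs (a, b).
|A x B| = |A| * |B| = 17 * 29 = 493

493


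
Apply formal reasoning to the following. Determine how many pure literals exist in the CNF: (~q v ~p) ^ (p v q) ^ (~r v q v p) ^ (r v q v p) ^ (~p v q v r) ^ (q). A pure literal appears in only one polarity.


Check each variable for pure literal status:
p: mixed (not pure)
q: mixed (not pure)
r: mixed (not pure)
Pure literal count = 0

0


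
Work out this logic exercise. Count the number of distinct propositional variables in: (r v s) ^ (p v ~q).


Identify each variable that appears in the formula.
Variables found: p, q, r, s
Count = 4

4


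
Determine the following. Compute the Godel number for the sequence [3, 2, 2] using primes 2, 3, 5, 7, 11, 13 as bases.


Encode each element as an exponent of the corresponding prime:
  2^3 = 8
  3^2 = 9
  5^2 = 25
Product = 8 * 9 * 25 = 1800

1800


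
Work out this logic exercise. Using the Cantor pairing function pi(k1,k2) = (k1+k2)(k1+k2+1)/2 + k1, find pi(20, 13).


k1 + k2 = 33
(k1+k2)(k1+k2+1)/2 = 33 * 34 / 2 = 561
pi = 561 + 20 = 581

581


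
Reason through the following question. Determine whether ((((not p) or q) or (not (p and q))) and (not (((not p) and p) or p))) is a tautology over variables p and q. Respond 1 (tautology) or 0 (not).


Check all 4 assignments:
p=0, q=0: 1
p=0, q=1: 1
p=1, q=0: 0
p=1, q=1: 0
Satisfying count = 2/4.
Tautology iff count = 4: no.

0


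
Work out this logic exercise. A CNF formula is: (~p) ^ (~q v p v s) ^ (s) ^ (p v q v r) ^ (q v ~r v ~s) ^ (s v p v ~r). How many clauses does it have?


A CNF formula is a conjunction of clauses.
Clauses are separated by ^.
Counting the conjuncts: 6 clauses.

6


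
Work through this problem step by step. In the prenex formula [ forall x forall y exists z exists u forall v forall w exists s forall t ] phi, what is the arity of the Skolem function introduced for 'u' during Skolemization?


Quantifier prefix: forall x forall y exists z exists u forall v forall w exists s forall t
'u' is existentially quantified at position 4.
Universal variables preceding it: x, y
Skolem function arity = 2

2


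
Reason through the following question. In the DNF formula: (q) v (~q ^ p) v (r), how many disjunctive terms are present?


A DNF formula is a disjunction of terms (conjunctions).
Terms are separated by v.
Counting the disjuncts: 3 terms.

3


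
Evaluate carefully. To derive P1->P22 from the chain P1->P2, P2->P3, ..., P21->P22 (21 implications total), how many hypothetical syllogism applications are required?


With 21 implications in a chain connecting 22 propositions:
P1->P2, P2->P3, ..., P21->P22
Steps needed = (number of implications) - 1 = 21 - 1 = 20

20


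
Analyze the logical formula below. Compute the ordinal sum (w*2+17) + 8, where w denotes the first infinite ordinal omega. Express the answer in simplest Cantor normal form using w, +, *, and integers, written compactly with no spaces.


Compute (w*2+17) + 8.
Ordinal + is associative but NOT commutative; for finite n>0, n + w = w but w + n stays w+n.
By associativity: (w*2+17) + 8 = w*2 + (17+8) = w*2+25.
Result = w*2+25

w*2+25


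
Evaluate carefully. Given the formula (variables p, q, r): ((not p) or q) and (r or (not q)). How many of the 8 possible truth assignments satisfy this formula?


Evaluate all 8 assignments for p, q, r:
p=0, q=0, r=0: 1
p=0, q=0, r=1: 1
p=0, q=1, r=0: 0
p=0, q=1, r=1: 1
p=1, q=0, r=0: 0
p=1, q=0, r=1: 0
p=1, q=1, r=0: 0
p=1, q=1, r=1: 1
Satisfying count = 4

4


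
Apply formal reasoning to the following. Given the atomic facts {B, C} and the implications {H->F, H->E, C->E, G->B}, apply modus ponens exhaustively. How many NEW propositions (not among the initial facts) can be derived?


Initial facts: {B, C}
Apply modus ponens to closure:
  C and C->E  =>  E
Final known: {B, C, E}
New propositions: {E}
Count = 1

1


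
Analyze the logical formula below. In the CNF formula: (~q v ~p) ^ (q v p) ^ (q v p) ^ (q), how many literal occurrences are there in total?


Counting literals in each clause:
Clause 1: 2 literal(s)
Clause 2: 2 literal(s)
Clause 3: 2 literal(s)
Clause 4: 1 literal(s)
Total = 7

7


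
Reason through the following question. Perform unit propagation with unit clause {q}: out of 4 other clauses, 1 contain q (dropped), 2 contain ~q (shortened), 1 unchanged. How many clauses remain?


Satisfied (removed): 1
Shortened (remain): 2
Unchanged (remain): 1
Remaining = 2 + 1 = 3

3


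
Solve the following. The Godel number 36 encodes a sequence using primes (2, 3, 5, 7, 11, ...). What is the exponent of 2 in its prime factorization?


Factorize 36 by dividing by 2 repeatedly.
Division steps: 2 divides 36 exactly 2 time(s).
Exponent of 2 = 2

2
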